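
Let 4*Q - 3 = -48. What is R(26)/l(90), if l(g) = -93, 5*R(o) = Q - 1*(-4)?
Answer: 29/1860 ≈ 0.015591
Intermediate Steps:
Q = -45/4 (Q = ¾ + (¼)*(-48) = ¾ - 12 = -45/4 ≈ -11.250)
R(o) = -29/20 (R(o) = (-45/4 - 1*(-4))/5 = (-45/4 + 4)/5 = (⅕)*(-29/4) = -29/20)
R(26)/l(90) = -29/20/(-93) = -29/20*(-1/93) = 29/1860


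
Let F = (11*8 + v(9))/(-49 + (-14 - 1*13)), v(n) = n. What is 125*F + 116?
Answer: -3309/76 ≈ -43.539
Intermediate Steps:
F = -97/76 (F = (11*8 + 9)/(-49 + (-14 - 1*13)) = (88 + 9)/(-49 + (-14 - 13)) = 97/(-49 - 27) = 97/(-76) = 97*(-1/76) = -97/76 ≈ -1.2763)
125*F + 116 = 125*(-97/76) + 116 = -12125/76 + 116 = -3309/76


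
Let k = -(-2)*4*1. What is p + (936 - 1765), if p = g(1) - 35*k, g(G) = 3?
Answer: -1106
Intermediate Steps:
k = 8 (k = -(-2)*4 = -1*(-8) = 8)
p = -277 (p = 3 - 35*8 = 3 - 280 = -277)
p + (936 - 1765) = -277 + (936 - 1765) = -277 - 829 = -1106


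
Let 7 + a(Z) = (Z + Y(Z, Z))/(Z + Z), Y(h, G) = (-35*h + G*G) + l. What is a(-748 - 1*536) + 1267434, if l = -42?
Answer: 542176711/428 ≈ 1.2668e+6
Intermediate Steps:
Y(h, G) = -42 + G² - 35*h (Y(h, G) = (-35*h + G*G) - 42 = (-35*h + G²) - 42 = (G² - 35*h) - 42 = -42 + G² - 35*h)
a(Z) = -7 + (-42 + Z² - 34*Z)/(2*Z) (a(Z) = -7 + (Z + (-42 + Z² - 35*Z))/(Z + Z) = -7 + (-42 + Z² - 34*Z)/((2*Z)) = -7 + (-42 + Z² - 34*Z)*(1/(2*Z)) = -7 + (-42 + Z² - 34*Z)/(2*Z))
a(-748 - 1*536) + 1267434 = (-24 + (-748 - 1*536)/2 - 21/(-748 - 1*536)) + 1267434 = (-24 + (-748 - 536)/2 - 21/(-748 - 536)) + 1267434 = (-24 + (½)*(-1284) - 21/(-1284)) + 1267434 = (-24 - 642 - 21*(-1/1284)) + 1267434 = (-24 - 642 + 7/428) + 1267434 = -285041/428 + 1267434 = 542176711/428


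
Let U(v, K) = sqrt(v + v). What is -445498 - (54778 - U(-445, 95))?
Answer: -500276 + I*sqrt(890) ≈ -5.0028e+5 + 29.833*I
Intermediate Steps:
U(v, K) = sqrt(2)*sqrt(v) (U(v, K) = sqrt(2*v) = sqrt(2)*sqrt(v))
-445498 - (54778 - U(-445, 95)) = -445498 - (54778 - sqrt(2)*sqrt(-445)) = -445498 - (54778 - sqrt(2)*I*sqrt(445)) = -445498 - (54778 - I*sqrt(890)) = -445498 + (-54778 + I*sqrt(890)) = -500276 + I*sqrt(890)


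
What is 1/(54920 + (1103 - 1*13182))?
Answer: 1/42841 ≈ 2.3342e-5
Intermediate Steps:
1/(54920 + (1103 - 1*13182)) = 1/(54920 + (1103 - 13182)) = 1/(54920 - 12079) = 1/42841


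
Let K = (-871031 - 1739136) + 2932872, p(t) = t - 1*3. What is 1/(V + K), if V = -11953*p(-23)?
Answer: 1/633483 ≈ 1.5786e-6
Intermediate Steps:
p(t) = -3 + t (p(t) = t - 3 = -3 + t)
V = 310778 (V = -11953*(-3 - 23) = -11953*(-26) = 310778)
K = 322705 (K = -2610167 + 2932872 = 322705)
1/(V + K) = 1/(310778 + 322705) = 1/633483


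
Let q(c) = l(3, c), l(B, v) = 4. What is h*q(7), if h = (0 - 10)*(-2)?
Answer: 80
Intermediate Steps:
q(c) = 4
h = 20 (h = -10*(-2) = 20)
h*q(7) = 20*4 = 80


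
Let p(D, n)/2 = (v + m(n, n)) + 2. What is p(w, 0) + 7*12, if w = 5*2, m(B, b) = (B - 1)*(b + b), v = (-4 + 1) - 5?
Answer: 72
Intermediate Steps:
v = -8 (v = -3 - 5 = -8)
m(B, b) = 2*b*(-1 + B) (m(B, b) = (-1 + B)*(2*b) = 2*b*(-1 + B))
w = 10
p(D, n) = -12 + 4*n*(-1 + n) (p(D, n) = 2*((-8 + 2*n*(-1 + n)) + 2) = 2*(-6 + 2*n*(-1 + n)) = -12 + 4*n*(-1 + n))
p(w, 0) + 7*12 = (-12 + 4*0*(-1 + 0)) + 7*12 = (-12 + 4*0*(-1)) + 84 = (-12 + 0) + 84 = -12 + 84 = 72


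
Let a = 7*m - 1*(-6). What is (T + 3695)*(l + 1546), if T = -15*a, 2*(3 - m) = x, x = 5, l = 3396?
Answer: 17556455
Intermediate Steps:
m = ½ (m = 3 - ½*5 = 3 - 5/2 = ½ ≈ 0.50000)
a = 19/2 (a = 7*(½) - 1*(-6) = 7/2 + 6 = 19/2 ≈ 9.5000)
T = -285/2 (T = -15*19/2 = -285/2 ≈ -142.50)
(T + 3695)*(l + 1546) = (-285/2 + 3695)*(3396 + 1546) = (7105/2)*4942 = 17556455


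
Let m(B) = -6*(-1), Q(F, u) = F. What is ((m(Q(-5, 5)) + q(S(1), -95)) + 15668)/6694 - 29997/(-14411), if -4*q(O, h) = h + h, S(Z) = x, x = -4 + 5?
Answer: 854724909/192934468 ≈ 4.4301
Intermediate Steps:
x = 1
S(Z) = 1
m(B) = 6
q(O, h) = -h/2 (q(O, h) = -(h + h)/4 = -h/2)
((m(Q(-5, 5)) + q(S(1), -95)) + 15668)/6694 - 29997/(-14411) = ((6 - 1/2*(-95)) + 15668)/6694 - 29997/(-14411) = ((6 + 95/2) + 15668)*(1/6694) - 29997*(-1/14411) = (107/2 + 15668)*(1/6694) + 29997/14411 = (31443/2)*(1/6694) + 29997/14411 = 31443/13388 + 29997/14411 = 854724909/192934468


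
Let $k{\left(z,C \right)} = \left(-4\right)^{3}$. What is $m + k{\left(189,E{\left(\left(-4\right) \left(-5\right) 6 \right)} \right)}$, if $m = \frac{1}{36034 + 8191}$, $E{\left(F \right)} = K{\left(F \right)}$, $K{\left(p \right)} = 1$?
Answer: $- \frac{2830399}{44225} \approx -64.0$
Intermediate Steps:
$E{\left(F \right)} = 1$
$m = \frac{1}{44225} \approx 2.2612 \cdot 10^{-5}$
$k{\left(z,C \right)} = -64$
$m + k{\left(189,E{\left(\left(-4\right) \left(-5\right) 6 \right)} \right)} = \frac{1}{44225} - 64 = - \frac{2830399}{44225}$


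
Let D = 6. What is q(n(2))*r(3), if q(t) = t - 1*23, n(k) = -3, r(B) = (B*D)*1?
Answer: -468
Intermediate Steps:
r(B) = 6*B (r(B) = (B*6)*1 = (6*B)*1 = 6*B)
q(t) = -23 + t (q(t) = t - 23 = -23 + t)
q(n(2))*r(3) = (-23 - 3)*(6*3) = -26*18 = -468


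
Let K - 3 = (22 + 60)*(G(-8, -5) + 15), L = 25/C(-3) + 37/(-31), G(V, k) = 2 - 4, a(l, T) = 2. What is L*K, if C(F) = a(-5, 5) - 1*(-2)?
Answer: 670263/124 ≈ 5405.3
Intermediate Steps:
C(F) = 4 (C(F) = 2 - 1*(-2) = 2 + 2 = 4)
G(V, k) = -2
L = 627/124 (L = 25/4 + 37/(-31) = 25*(1/4) + 37*(-1/31) = 25/4 - 37/31 = 627/124 ≈ 5.0564)
K = 1069 (K = 3 + (22 + 60)*(-2 + 15) = 3 + 82*13 = 3 + 1066 = 1069)
L*K = (627/124)*1069 = 670263/124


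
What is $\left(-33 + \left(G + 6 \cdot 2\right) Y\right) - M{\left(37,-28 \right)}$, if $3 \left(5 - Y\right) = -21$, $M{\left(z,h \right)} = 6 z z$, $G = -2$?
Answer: $-8127$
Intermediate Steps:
$M{\left(z,h \right)} = 6 z^{2}$
$Y = 12$ ($Y = 5 - -7 = 5 + 7 = 12$)
$\left(-33 + \left(G + 6 \cdot 2\right) Y\right) - M{\left(37,-28 \right)} = \left(-33 + \left(-2 + 6 \cdot 2\right) 12\right) - 6 \cdot 37^{2} = \left(-33 + \left(-2 + 12\right) 12\right) - 6 \cdot 1369 = \left(-33 + 10 \cdot 12\right) - 8214 = \left(-33 + 120\right) - 8214 = 87 - 8214 = -8127$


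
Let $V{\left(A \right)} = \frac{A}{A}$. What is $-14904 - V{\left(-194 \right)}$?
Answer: $-14905$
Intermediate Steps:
$V{\left(A \right)} = 1$
$-14904 - V{\left(-194 \right)} = -14904 - 1 = -14905$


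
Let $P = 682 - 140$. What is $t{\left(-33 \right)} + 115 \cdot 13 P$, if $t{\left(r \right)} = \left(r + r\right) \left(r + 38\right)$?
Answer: $809960$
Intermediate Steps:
$P = 542$
$t{\left(r \right)} = 2 r \left(38 + r\right)$
$t{\left(-33 \right)} + 115 \cdot 13 P = 2 \left(-33\right) \left(38 - 33\right) + 115 \cdot 13 \cdot 542 = 2 \left(-33\right) 5 + 1495 \cdot 542 = -330 + 810290 = 809960$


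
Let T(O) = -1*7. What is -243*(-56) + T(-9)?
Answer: 13601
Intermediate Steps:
T(O) = -7
-243*(-56) + T(-9) = -243*(-56) - 7 = 13608 - 7 = 13601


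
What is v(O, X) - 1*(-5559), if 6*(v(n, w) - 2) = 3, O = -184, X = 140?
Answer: 11123/2 ≈ 5561.5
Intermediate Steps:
v(n, w) = 5/2 (v(n, w) = 2 + (1/6)*3 = 2 + 1/2 = 5/2)
v(O, X) - 1*(-5559) = 5/2 - 1*(-5559) = 5/2 + 5559 = 11123/2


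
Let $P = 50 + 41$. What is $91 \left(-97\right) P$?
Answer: $-803257$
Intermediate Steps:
$P = 91$
$91 \left(-97\right) P = 91 \left(-97\right) 91 = \left(-8827\right) 91 = -803257$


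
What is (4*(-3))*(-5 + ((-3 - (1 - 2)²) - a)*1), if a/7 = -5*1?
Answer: -312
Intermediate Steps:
a = -35 (a = 7*(-5*1) = 7*(-5) = -35)
(4*(-3))*(-5 + ((-3 - (1 - 2)²) - a)*1) = (4*(-3))*(-5 + ((-3 - (1 - 2)²) - 1*(-35))*1) = -12*(-5 + ((-3 - 1*(-1)²) + 35)*1) = -12*(-5 + ((-3 - 1*1) + 35)*1) = -12*(-5 + ((-3 - 1) + 35)*1) = -12*(-5 + (-4 + 35)*1) = -12*(-5 + 31*1) = -12*(-5 + 31) = -12*26 = -312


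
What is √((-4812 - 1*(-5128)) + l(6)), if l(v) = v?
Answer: √322 ≈ 17.944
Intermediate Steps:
√((-4812 - 1*(-5128)) + l(6)) = √((-4812 - 1*(-5128)) + 6) = √((-4812 + 5128) + 6) = √(316 + 6) = √322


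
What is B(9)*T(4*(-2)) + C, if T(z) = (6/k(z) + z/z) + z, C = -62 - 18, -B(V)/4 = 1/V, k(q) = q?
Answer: -689/9 ≈ -76.556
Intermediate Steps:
B(V) = -4/V
C = -80
T(z) = 1 + z + 6/z (T(z) = (6/z + z/z) + z = (6/z + 1) + z = (1 + 6/z) + z = 1 + z + 6/z)
B(9)*T(4*(-2)) + C = (-4/9)*(1 + 4*(-2) + 6/((4*(-2)))) - 80 = (-4*⅑)*(1 - 8 + 6/(-8)) - 80 = -4*(1 - 8 + 6*(-⅛))/9 - 80 = -4*(1 - 8 - ¾)/9 - 80 = -4/9*(-31/4) - 80 = 31/9 - 80 = -689/9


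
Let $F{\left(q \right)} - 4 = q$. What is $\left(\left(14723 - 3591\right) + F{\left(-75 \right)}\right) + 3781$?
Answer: $14842$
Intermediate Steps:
$F{\left(q \right)} = 4 + q$
$\left(\left(14723 - 3591\right) + F{\left(-75 \right)}\right) + 3781 = \left(\left(14723 - 3591\right) + \left(4 - 75\right)\right) + 3781 = \left(11132 - 71\right) + 3781 = 11061 + 3781 = 14842$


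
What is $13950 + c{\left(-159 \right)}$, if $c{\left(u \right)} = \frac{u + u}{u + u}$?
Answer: $13951$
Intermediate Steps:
$c{\left(u \right)} = 1$ ($c{\left(u \right)} = \frac{2 u}{2 u} = 2 u \frac{1}{2 u} = 1$)
$13950 + c{\left(-159 \right)} = 13950 + 1 = 13951$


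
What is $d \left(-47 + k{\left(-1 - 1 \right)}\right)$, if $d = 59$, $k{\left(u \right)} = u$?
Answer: $-2891$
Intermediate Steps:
$d \left(-47 + k{\left(-1 - 1 \right)}\right) = 59 \left(-47 - 2\right) = 59 \left(-49\right) = -2891$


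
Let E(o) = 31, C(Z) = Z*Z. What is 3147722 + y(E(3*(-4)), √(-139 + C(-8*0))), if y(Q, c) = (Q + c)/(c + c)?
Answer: 6295445/2 - 31*I*√139/278 ≈ 3.1477e+6 - 1.3147*I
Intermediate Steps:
C(Z) = Z²
y(Q, c) = (Q + c)/(2*c) (y(Q, c) = (Q + c)/((2*c)) = (Q + c)*(1/(2*c)) = (Q + c)/(2*c))
3147722 + y(E(3*(-4)), √(-139 + C(-8*0))) = 3147722 + (31 + √(-139 + (-8*0)²))/(2*(√(-139 + (-8*0)²))) = 3147722 + (31 + √(-139 + 0²))/(2*(√(-139 + 0²))) = 3147722 + (31 + √(-139 + 0))/(2*(√(-139 + 0))) = 3147722 + (31 + √(-139))/(2*(√(-139))) = 3147722 + (31 + I*√139)/(2*((I*√139))) = 3147722 + (-I*√139/139)*(31 + I*√139)/2 = 3147722 - I*√139*(31 + I*√139)/278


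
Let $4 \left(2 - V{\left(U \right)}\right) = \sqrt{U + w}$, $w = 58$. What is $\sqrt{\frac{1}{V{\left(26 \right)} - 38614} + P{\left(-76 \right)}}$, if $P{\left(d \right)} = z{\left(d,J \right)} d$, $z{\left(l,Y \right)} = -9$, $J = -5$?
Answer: $\frac{\sqrt{52821214 + 684 \sqrt{21}}}{\sqrt{77224 + \sqrt{21}}} \approx 26.153$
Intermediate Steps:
$V{\left(U \right)} = 2 - \frac{\sqrt{58 + U}}{4}$ ($V{\left(U \right)} = 2 - \frac{\sqrt{U + 58}}{4} = 2 - \frac{\sqrt{58 + U}}{4}$)
$P{\left(d \right)} = - 9 d$
$\sqrt{\frac{1}{V{\left(26 \right)} - 38614} + P{\left(-76 \right)}} = \sqrt{\frac{1}{\left(2 - \frac{\sqrt{58 + 26}}{4}\right) - 38614} - -684} = \sqrt{\frac{1}{\left(2 - \frac{\sqrt{84}}{4}\right) - 38614} + 684} = \sqrt{\frac{1}{\left(2 - \frac{2 \sqrt{21}}{4}\right) - 38614} + 684} = \sqrt{\frac{1}{\left(2 - \frac{\sqrt{21}}{2}\right) - 38614} + 684} = \sqrt{\frac{1}{-38612 - \frac{\sqrt{21}}{2}} + 684} = \sqrt{684 + \frac{1}{-38612 - \frac{\sqrt{21}}{2}}}$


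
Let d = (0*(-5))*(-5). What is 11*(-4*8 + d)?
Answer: -352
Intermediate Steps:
d = 0 (d = 0*(-5) = 0)
11*(-4*8 + d) = 11*(-4*8 + 0) = 11*(-32 + 0) = 11*(-32) = -352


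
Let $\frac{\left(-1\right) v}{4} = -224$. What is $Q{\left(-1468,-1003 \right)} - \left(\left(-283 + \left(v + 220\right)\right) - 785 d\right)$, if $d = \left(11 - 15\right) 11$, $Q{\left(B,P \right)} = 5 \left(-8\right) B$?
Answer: $23347$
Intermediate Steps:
$v = 896$ ($v = \left(-4\right) \left(-224\right) = 896$)
$Q{\left(B,P \right)} = - 40 B$
$d = -44$ ($d = \left(-4\right) 11 = -44$)
$Q{\left(-1468,-1003 \right)} - \left(\left(-283 + \left(v + 220\right)\right) - 785 d\right) = \left(-40\right) \left(-1468\right) - \left(\left(-283 + \left(896 + 220\right)\right) - -34540\right) = 58720 - \left(\left(-283 + 1116\right) + 34540\right) = 58720 - \left(833 + 34540\right) = 58720 - 35373 = 23347$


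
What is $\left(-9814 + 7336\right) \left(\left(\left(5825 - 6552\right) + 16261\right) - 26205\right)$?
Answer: $26442738$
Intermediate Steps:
$\left(-9814 + 7336\right) \left(\left(\left(5825 - 6552\right) + 16261\right) - 26205\right) = - 2478 \left(\left(-727 + 16261\right) - 26205\right) = - 2478 \left(15534 - 26205\right) = \left(-2478\right) \left(-10671\right) = 26442738$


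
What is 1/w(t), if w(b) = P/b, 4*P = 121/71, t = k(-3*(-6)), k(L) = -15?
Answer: -4260/121 ≈ -35.207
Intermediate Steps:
t = -15
P = 121/284 (P = (121/71)/4 = (121*(1/71))/4 = (1/4)*(121/71) = 121/284 ≈ 0.42606)
w(b) = 121/(284*b)
1/w(t) = 1/((121/284)/(-15)) = 1/((121/284)*(-1/15)) = 1/(-121/4260) = -4260/121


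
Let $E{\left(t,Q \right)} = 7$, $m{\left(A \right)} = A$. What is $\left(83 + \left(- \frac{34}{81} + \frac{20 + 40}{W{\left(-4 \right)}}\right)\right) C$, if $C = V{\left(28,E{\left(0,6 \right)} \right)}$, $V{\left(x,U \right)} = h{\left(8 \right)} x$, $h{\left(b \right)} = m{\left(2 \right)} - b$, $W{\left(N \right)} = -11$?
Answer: $- \frac{3848264}{297} \approx -12957.0$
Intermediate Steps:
$h{\left(b \right)} = 2 - b$
$V{\left(x,U \right)} = - 6 x$ ($V{\left(x,U \right)} = \left(2 - 8\right) x = - 6 x$)
$C = -168$ ($C = \left(-6\right) 28 = -168$)
$\left(83 + \left(- \frac{34}{81} + \frac{20 + 40}{W{\left(-4 \right)}}\right)\right) C = \left(83 + \left(- \frac{34}{81} + \frac{20 + 40}{-11}\right)\right) \left(-168\right) = \left(83 + \left(\left(-34\right) \frac{1}{81} + 60 \left(- \frac{1}{11}\right)\right)\right) \left(-168\right) = \left(83 - \frac{5234}{891}\right) \left(-168\right) = \frac{68719}{891} \left(-168\right) = - \frac{3848264}{297}$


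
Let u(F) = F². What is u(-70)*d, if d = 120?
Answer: 588000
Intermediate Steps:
u(-70)*d = (-70)²*120 = 4900*120 = 588000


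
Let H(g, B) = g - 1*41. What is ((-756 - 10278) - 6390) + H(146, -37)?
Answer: -17319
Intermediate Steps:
H(g, B) = -41 + g (H(g, B) = g - 41 = -41 + g)
((-756 - 10278) - 6390) + H(146, -37) = ((-756 - 10278) - 6390) + (-41 + 146) = (-11034 - 6390) + 105 = -17424 + 105 = -17319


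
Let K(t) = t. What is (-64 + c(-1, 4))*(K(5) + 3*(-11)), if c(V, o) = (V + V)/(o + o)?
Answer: 1799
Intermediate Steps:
c(V, o) = V/o (c(V, o) = (2*V)/((2*o)) = (2*V)*(1/(2*o)) = V/o)
(-64 + c(-1, 4))*(K(5) + 3*(-11)) = (-64 - 1/4)*(5 + 3*(-11)) = (-64 - 1*1/4)*(5 - 33) = (-64 - 1/4)*(-28) = -257/4*(-28) = 1799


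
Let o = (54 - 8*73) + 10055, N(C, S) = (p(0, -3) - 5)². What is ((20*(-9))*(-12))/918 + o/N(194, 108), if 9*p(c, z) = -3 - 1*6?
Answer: 54455/204 ≈ 266.94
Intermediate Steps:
p(c, z) = -1 (p(c, z) = (-3 - 1*6)/9 = (-3 - 6)/9 = (⅑)*(-9) = -1)
N(C, S) = 36 (N(C, S) = (-1 - 5)² = (-6)² = 36)
o = 9525 (o = (54 - 584) + 10055 = -530 + 10055 = 9525)
((20*(-9))*(-12))/918 + o/N(194, 108) = ((20*(-9))*(-12))/918 + 9525/36 = -180*(-12)*(1/918) + 9525*(1/36) = 2160*(1/918) + 3175/12 = 40/17 + 3175/12 = 54455/204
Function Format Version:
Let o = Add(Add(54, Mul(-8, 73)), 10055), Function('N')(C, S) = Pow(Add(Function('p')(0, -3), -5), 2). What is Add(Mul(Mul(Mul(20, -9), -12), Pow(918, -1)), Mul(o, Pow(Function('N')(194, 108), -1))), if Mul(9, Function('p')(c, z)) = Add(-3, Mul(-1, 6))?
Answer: Rational(54455, 204) ≈ 266.94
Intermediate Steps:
Function('p')(c, z) = -1 (Function('p')(c, z) = Mul(Rational(1, 9), Add(-3, Mul(-1, 6))) = Mul(Rational(1, 9), Add(-3, -6)) = Mul(Rational(1, 9), -9) = -1)
Function('N')(C, S) = 36 (Function('N')(C, S) = Pow(Add(-1, -5), 2) = Pow(-6, 2) = 36)
o = 9525 (o = Add(Add(54, -584), 10055) = Add(-530, 10055) = 9525)
Add(Mul(Mul(Mul(20, -9), -12), Pow(918, -1)), Mul(o, Pow(Function('N')(194, 108), -1))) = Add(Mul(Mul(Mul(20, -9), -12), Pow(918, -1)), Mul(9525, Pow(36, -1))) = Add(Mul(Mul(-180, -12), Rational(1, 918)), Mul(9525, Rational(1, 36))) = Add(Mul(2160, Rational(1, 918)), Rational(3175, 12)) = Add(Rational(40, 17), Rational(3175, 12)) = Rational(54455, 204)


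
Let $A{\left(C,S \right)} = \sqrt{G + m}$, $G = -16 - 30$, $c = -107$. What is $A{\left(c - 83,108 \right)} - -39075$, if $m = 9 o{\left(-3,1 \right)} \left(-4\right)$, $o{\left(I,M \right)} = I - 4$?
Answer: $39075 + \sqrt{206} \approx 39089.0$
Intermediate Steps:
$o{\left(I,M \right)} = -4 + I$
$G = -46$
$m = 252$ ($m = 9 \left(-4 - 3\right) \left(-4\right) = 9 \left(\left(-7\right) \left(-4\right)\right) = 9 \cdot 28 = 252$)
$A{\left(C,S \right)} = \sqrt{206}$ ($A{\left(C,S \right)} = \sqrt{-46 + 252} = \sqrt{206}$)
$A{\left(c - 83,108 \right)} - -39075 = \sqrt{206} - -39075 = \sqrt{206} + 39075 = 39075 + \sqrt{206}$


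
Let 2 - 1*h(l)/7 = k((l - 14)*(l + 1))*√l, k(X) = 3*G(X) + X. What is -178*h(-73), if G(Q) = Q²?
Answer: -2492 + 146678312592*I*√73 ≈ -2492.0 + 1.2532e+12*I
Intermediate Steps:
k(X) = X + 3*X² (k(X) = 3*X² + X = X + 3*X²)
h(l) = 14 - 7*√l*(1 + l)*(1 + 3*(1 + l)*(-14 + l))*(-14 + l) (h(l) = 14 - 7*((l - 14)*(l + 1))*(1 + 3*((l - 14)*(l + 1)))*√l = 14 - 7*((-14 + l)*(1 + l))*(1 + 3*((-14 + l)*(1 + l)))*√l = 14 - 7*((1 + l)*(-14 + l))*(1 + 3*((1 + l)*(-14 + l)))*√l = 14 - 7*((1 + l)*(-14 + l))*(1 + 3*(1 + l)*(-14 + l))*√l = 14 - 7*(1 + l)*(1 + 3*(1 + l)*(-14 + l))*(-14 + l)*√l = 14 - 7*√l*(1 + l)*(1 + 3*(1 + l)*(-14 + l))*(-14 + l))
-178*h(-73) = -178*(14 + 7*√(-73)*(14 - 1*(-73)² - 3*(14 - 1*(-73)² + 13*(-73))² + 13*(-73))) = -178*(14 + 7*(I*√73)*(14 - 1*5329 - 3*(14 - 1*5329 - 949)² - 949)) = -178*(14 + 7*(I*√73)*(14 - 5329 - 3*(14 - 5329 - 949)² - 949)) = -178*(14 + 7*(I*√73)*(14 - 5329 - 3*(-6264)² - 949)) = -178*(14 + 7*(I*√73)*(14 - 5329 - 3*39237696 - 949)) = -178*(14 + 7*(I*√73)*(14 - 5329 - 117713088 - 949)) = -178*(14 + 7*(I*√73)*(-117719352)) = -178*(14 - 824035464*I*√73) = -2492 + 146678312592*I*√73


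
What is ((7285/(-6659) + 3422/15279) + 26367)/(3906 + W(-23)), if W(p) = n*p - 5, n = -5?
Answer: 1341282747785/204299664888 ≈ 6.5653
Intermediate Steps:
W(p) = -5 - 5*p (W(p) = -5*p - 5 = -5 - 5*p)
((7285/(-6659) + 3422/15279) + 26367)/(3906 + W(-23)) = ((7285/(-6659) + 3422/15279) + 26367)/(3906 + (-5 - 5*(-23))) = ((7285*(-1/6659) + 3422*(1/15279)) + 26367)/(3906 + (-5 + 115)) = ((-7285/6659 + 3422/15279) + 26367)/(3906 + 110) = (-88520417/101742861 + 26367)/4016 = (2682565495570/101742861)*(1/4016) = 1341282747785/204299664888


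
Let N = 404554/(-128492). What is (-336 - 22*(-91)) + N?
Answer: 106831559/64246 ≈ 1662.9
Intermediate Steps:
N = -202277/64246 (N = 404554*(-1/128492) = -202277/64246 ≈ -3.1485)
(-336 - 22*(-91)) + N = (-336 - 22*(-91)) - 202277/64246 = (-336 + 2002) - 202277/64246 = 1666 - 202277/64246 = 106831559/64246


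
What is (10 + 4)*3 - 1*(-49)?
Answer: 91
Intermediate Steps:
(10 + 4)*3 - 1*(-49) = 14*3 + 49 = 42 + 49 = 91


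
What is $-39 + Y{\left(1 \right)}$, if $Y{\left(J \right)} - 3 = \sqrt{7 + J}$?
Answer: $-36 + 2 \sqrt{2} \approx -33.172$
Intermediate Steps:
$Y{\left(J \right)} = 3 + \sqrt{7 + J}$
$-39 + Y{\left(1 \right)} = -39 + \left(3 + \sqrt{7 + 1}\right) = -39 + \left(3 + \sqrt{8}\right) = -39 + \left(3 + 2 \sqrt{2}\right) = -36 + 2 \sqrt{2}$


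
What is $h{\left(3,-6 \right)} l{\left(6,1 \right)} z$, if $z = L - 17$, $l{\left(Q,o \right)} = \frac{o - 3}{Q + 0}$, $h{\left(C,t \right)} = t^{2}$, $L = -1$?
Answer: $216$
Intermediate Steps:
$l{\left(Q,o \right)} = \frac{-3 + o}{Q}$
$z = -18$ ($z = -1 - 17 = -18$)
$h{\left(3,-6 \right)} l{\left(6,1 \right)} z = \left(-6\right)^{2} \frac{-3 + 1}{6} \left(-18\right) = 36 \cdot \frac{1}{6} \left(-2\right) \left(-18\right) = 36 \left(- \frac{1}{3}\right) \left(-18\right) = \left(-12\right) \left(-18\right) = 216$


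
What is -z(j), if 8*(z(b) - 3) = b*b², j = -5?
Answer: 101/8 ≈ 12.625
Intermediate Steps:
z(b) = 3 + b³/8 (z(b) = 3 + (b*b²)/8 = 3 + b³/8)
-z(j) = -(3 + (⅛)*(-5)³) = -(3 + (⅛)*(-125)) = -(3 - 125/8) = -1*(-101/8) = 101/8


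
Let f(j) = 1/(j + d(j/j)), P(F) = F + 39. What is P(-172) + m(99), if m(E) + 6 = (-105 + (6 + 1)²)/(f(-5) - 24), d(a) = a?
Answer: -13259/97 ≈ -136.69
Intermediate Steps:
P(F) = 39 + F
f(j) = 1/(1 + j) (f(j) = 1/(j + j/j) = 1/(j + 1) = 1/(1 + j))
m(E) = -358/97 (m(E) = -6 + (-105 + (6 + 1)²)/(1/(1 - 5) - 24) = -6 + (-105 + 7²)/(1/(-4) - 24) = -6 + (-105 + 49)/(-¼ - 24) = -6 - 56/(-97/4) = -6 - 56*(-4/97) = -6 + 224/97 = -358/97)
P(-172) + m(99) = (39 - 172) - 358/97 = -133 - 358/97 = -13259/97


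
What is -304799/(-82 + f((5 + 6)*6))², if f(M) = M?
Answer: -304799/256 ≈ -1190.6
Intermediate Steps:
-304799/(-82 + f((5 + 6)*6))² = -304799/(-82 + (5 + 6)*6)² = -304799/(-82 + 11*6)² = -304799/(-82 + 66)² = -304799/((-16)²) = -304799/256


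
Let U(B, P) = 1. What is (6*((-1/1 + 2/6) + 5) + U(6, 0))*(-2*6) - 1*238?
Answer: -562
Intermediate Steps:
(6*((-1/1 + 2/6) + 5) + U(6, 0))*(-2*6) - 1*238 = (6*((-1/1 + 2/6) + 5) + 1)*(-2*6) - 1*238 = (6*((-1*1 + 2*(⅙)) + 5) + 1)*(-12) - 238 = (6*((-1 + ⅓) + 5) + 1)*(-12) - 238 = (6*(-⅔ + 5) + 1)*(-12) - 238 = (6*(13/3) + 1)*(-12) - 238 = (26 + 1)*(-12) - 238 = 27*(-12) - 238 = -324 - 238 = -562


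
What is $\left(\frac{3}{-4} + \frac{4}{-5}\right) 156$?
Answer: $- \frac{1209}{5} \approx -241.8$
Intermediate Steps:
$\left(\frac{3}{-4} + \frac{4}{-5}\right) 156 = \left(3 \left(- \frac{1}{4}\right) + 4 \left(- \frac{1}{5}\right)\right) 156 = \left(- \frac{3}{4} - \frac{4}{5}\right) 156 = \left(- \frac{31}{20}\right) 156 = - \frac{1209}{5}$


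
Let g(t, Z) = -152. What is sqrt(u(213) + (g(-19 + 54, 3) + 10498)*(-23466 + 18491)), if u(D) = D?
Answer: I*sqrt(51471137) ≈ 7174.3*I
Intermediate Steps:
sqrt(u(213) + (g(-19 + 54, 3) + 10498)*(-23466 + 18491)) = sqrt(213 + (-152 + 10498)*(-23466 + 18491)) = sqrt(213 + 10346*(-4975)) = sqrt(213 - 51471350) = sqrt(-51471137) = I*sqrt(51471137)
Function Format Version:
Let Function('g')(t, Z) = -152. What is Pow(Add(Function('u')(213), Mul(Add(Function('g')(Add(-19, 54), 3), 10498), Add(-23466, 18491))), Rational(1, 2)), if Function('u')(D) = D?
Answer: Mul(I, Pow(51471137, Rational(1, 2))) ≈ Mul(7174.3, I)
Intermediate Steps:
Pow(Add(Function('u')(213), Mul(Add(Function('g')(Add(-19, 54), 3), 10498), Add(-23466, 18491))), Rational(1, 2)) = Pow(Add(213, Mul(Add(-152, 10498), Add(-23466, 18491))), Rational(1, 2)) = Pow(Add(213, Mul(10346, -4975)), Rational(1, 2)) = Pow(Add(213, -51471350), Rational(1, 2)) = Pow(-51471137, Rational(1, 2)) = Mul(I, Pow(51471137, Rational(1, 2)))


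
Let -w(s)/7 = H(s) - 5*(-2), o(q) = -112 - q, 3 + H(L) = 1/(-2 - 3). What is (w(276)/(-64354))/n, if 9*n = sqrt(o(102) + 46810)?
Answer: 357*sqrt(11649)/1249432910 ≈ 3.0839e-5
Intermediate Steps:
H(L) = -16/5 (H(L) = -3 + 1/(-2 - 3) = -3 + 1/(-5) = -3 - 1/5 = -16/5)
n = 2*sqrt(11649)/9 (n = sqrt((-112 - 1*102) + 46810)/9 = sqrt((-112 - 102) + 46810)/9 = sqrt(-214 + 46810)/9 = sqrt(46596)/9 = (2*sqrt(11649))/9 = 2*sqrt(11649)/9 ≈ 23.985)
w(s) = -238/5 (w(s) = -7*(-16/5 - 5*(-2)) = -7*(-16/5 + 10) = -7*34/5 = -238/5)
(w(276)/(-64354))/n = (-238/5/(-64354))/((2*sqrt(11649)/9)) = (-238/5*(-1/64354))*(3*sqrt(11649)/7766) = 119*(3*sqrt(11649)/7766)/160885 = 357*sqrt(11649)/1249432910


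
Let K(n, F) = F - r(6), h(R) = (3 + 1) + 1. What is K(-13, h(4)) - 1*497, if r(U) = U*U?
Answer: -528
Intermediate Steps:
r(U) = U**2
h(R) = 5 (h(R) = 4 + 1 = 5)
K(n, F) = -36 + F (K(n, F) = F - 1*6**2 = F - 1*36 = F - 36 = -36 + F)
K(-13, h(4)) - 1*497 = (-36 + 5) - 1*497 = -31 - 497 = -528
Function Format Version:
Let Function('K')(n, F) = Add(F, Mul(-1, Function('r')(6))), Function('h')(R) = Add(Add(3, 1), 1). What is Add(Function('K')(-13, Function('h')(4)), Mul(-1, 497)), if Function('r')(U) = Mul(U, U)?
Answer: -528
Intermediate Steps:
Function('r')(U) = Pow(U, 2)
Function('h')(R) = 5 (Function('h')(R) = Add(4, 1) = 5)
Function('K')(n, F) = Add(-36, F) (Function('K')(n, F) = Add(F, Mul(-1, Pow(6, 2))) = Add(F, Mul(-1, 36)) = Add(F, -36) = Add(-36, F))
Add(Function('K')(-13, Function('h')(4)), Mul(-1, 497)) = Add(Add(-36, 5), Mul(-1, 497)) = Add(-31, -497) = -528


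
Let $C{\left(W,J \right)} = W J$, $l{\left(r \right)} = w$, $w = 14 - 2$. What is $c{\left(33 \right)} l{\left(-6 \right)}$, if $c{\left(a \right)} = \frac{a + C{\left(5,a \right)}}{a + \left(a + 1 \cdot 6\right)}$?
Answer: $33$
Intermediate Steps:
$w = 12$
$l{\left(r \right)} = 12$
$C{\left(W,J \right)} = J W$
$c{\left(a \right)} = \frac{6 a}{6 + 2 a}$ ($c{\left(a \right)} = \frac{a + a 5}{a + \left(a + 1 \cdot 6\right)} = \frac{a + 5 a}{a + \left(a + 6\right)} = \frac{6 a}{a + \left(6 + a\right)} = \frac{6 a}{6 + 2 a}$)
$c{\left(33 \right)} l{\left(-6 \right)} = 3 \cdot 33 \frac{1}{3 + 33} \cdot 12 = 3 \cdot 33 \cdot \frac{1}{36} \cdot 12 = \frac{11}{4} \cdot 12 = 33$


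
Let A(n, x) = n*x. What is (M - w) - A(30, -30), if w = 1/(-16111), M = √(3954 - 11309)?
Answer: 14499901/16111 + I*√7355 ≈ 900.0 + 85.761*I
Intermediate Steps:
M = I*√7355 (M = √(-7355) = I*√7355 ≈ 85.761*I)
w = -1/16111 ≈ -6.2069e-5
(M - w) - A(30, -30) = (I*√7355 - 1*(-1/16111)) - 30*(-30) = (I*√7355 + 1/16111) - 1*(-900) = (1/16111 + I*√7355) + 900 = 14499901/16111 + I*√7355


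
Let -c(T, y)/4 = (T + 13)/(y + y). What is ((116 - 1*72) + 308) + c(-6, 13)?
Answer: 4562/13 ≈ 350.92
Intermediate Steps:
c(T, y) = -2*(13 + T)/y (c(T, y) = -4*(T + 13)/(y + y) = -4*(13 + T)/(2*y) = -4*(13 + T)*1/(2*y) = -2*(13 + T)/y)
((116 - 1*72) + 308) + c(-6, 13) = ((116 - 1*72) + 308) + 2*(-13 - 1*(-6))/13 = ((116 - 72) + 308) + 2*(1/13)*(-13 + 6) = (44 + 308) + 2*(1/13)*(-7) = 352 - 14/13 = 4562/13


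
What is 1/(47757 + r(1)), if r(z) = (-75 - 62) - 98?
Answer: 1/47522 ≈ 2.1043e-5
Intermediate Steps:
r(z) = -235 (r(z) = -137 - 98 = -235)
1/(47757 + r(1)) = 1/(47757 - 235) = 1/47522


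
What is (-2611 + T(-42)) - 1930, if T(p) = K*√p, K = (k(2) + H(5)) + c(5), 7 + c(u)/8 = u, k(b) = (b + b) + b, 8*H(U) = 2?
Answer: -4541 - 39*I*√42/4 ≈ -4541.0 - 63.187*I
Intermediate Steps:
H(U) = ¼ (H(U) = (⅛)*2 = ¼)
k(b) = 3*b (k(b) = 2*b + b = 3*b)
c(u) = -56 + 8*u
K = -39/4 (K = (3*2 + ¼) + (-56 + 8*5) = (6 + ¼) + (-56 + 40) = 25/4 - 16 = -39/4 ≈ -9.7500)
T(p) = -39*√p/4
(-2611 + T(-42)) - 1930 = (-2611 - 39*I*√42/4) - 1930 = -4541 - 39*I*√42/4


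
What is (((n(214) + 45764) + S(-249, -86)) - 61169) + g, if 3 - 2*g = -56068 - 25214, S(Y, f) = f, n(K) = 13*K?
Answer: 55867/2 ≈ 27934.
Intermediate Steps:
g = 81285/2 (g = 3/2 - (-56068 - 25214)/2 = 3/2 - ½*(-81282) = 3/2 + 40641 = 81285/2 ≈ 40643.)
(((n(214) + 45764) + S(-249, -86)) - 61169) + g = (((13*214 + 45764) - 86) - 61169) + 81285/2 = (((2782 + 45764) - 86) - 61169) + 81285/2 = ((48546 - 86) - 61169) + 81285/2 = (48460 - 61169) + 81285/2 = -12709 + 81285/2 = 55867/2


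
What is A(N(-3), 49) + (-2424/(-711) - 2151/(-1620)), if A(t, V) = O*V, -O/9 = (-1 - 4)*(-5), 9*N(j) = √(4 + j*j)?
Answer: -156708139/14220 ≈ -11020.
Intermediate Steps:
N(j) = √(4 + j²)/9 (N(j) = √(4 + j*j)/9 = √(4 + j²)/9)
O = -225 (O = -9*(-1 - 4)*(-5) = -(-45)*(-5) = -9*25 = -225)
A(t, V) = -225*V
A(N(-3), 49) + (-2424/(-711) - 2151/(-1620)) = -225*49 + (-2424/(-711) - 2151/(-1620)) = -11025 + (-2424*(-1/711) - 2151*(-1/1620)) = -11025 + (808/237 + 239/180) = -11025 + 67361/14220 = -156708139/14220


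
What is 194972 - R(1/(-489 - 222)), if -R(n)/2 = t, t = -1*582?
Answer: 193808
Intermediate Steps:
t = -582
R(n) = 1164 (R(n) = -2*(-582) = 1164)
194972 - R(1/(-489 - 222)) = 194972 - 1*1164 = 194972 - 1164 = 193808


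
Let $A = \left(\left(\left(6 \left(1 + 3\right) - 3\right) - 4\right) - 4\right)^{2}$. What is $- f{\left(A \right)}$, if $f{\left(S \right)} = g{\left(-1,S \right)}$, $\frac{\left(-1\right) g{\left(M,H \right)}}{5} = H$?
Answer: $845$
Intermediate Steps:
$g{\left(M,H \right)} = - 5 H$
$A = 169$ ($A = \left(\left(\left(6 \cdot 4 - 3\right) - 4\right) - 4\right)^{2} = \left(\left(\left(24 - 3\right) - 4\right) - 4\right)^{2} = \left(\left(21 - 4\right) - 4\right)^{2} = \left(17 - 4\right)^{2} = 13^{2} = 169$)
$f{\left(S \right)} = - 5 S$
$- f{\left(A \right)} = - \left(-5\right) 169 = \left(-1\right) \left(-845\right) = 845$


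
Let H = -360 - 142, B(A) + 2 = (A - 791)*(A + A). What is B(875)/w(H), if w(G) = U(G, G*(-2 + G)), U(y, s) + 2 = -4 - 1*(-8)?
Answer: 73499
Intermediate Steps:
B(A) = -2 + 2*A*(-791 + A) (B(A) = -2 + (A - 791)*(A + A) = -2 + (-791 + A)*(2*A) = -2 + 2*A*(-791 + A))
H = -502
U(y, s) = 2 (U(y, s) = -2 + (-4 - 1*(-8)) = -2 + (-4 + 8) = -2 + 4 = 2)
w(G) = 2
B(875)/w(H) = (-2 - 1582*875 + 2*875²)/2 = (-2 - 1384250 + 2*765625)*(½) = (-2 - 1384250 + 1531250)*(½) = 146998*(½) = 73499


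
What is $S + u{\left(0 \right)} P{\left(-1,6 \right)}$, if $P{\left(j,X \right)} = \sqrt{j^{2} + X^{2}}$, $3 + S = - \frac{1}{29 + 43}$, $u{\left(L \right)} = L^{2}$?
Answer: $- \frac{217}{72} \approx -3.0139$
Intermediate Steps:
$S = - \frac{217}{72}$ ($S = -3 - \frac{1}{29 + 43} = -3 - \frac{1}{72} = - \frac{217}{72} \approx -3.0139$)
$P{\left(j,X \right)} = \sqrt{X^{2} + j^{2}}$
$S + u{\left(0 \right)} P{\left(-1,6 \right)} = - \frac{217}{72} + 0^{2} \sqrt{6^{2} + \left(-1\right)^{2}} = - \frac{217}{72} + 0 \sqrt{36 + 1} = - \frac{217}{72} + 0 \sqrt{37} = - \frac{217}{72} + 0 = - \frac{217}{72}$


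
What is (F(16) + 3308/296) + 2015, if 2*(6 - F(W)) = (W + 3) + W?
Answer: 74543/37 ≈ 2014.7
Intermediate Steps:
F(W) = 9/2 - W (F(W) = 6 - ((W + 3) + W)/2 = 6 - ((3 + W) + W)/2 = 6 - (3 + 2*W)/2 = 6 + (-3/2 - W) = 9/2 - W)
(F(16) + 3308/296) + 2015 = ((9/2 - 1*16) + 3308/296) + 2015 = ((9/2 - 16) + 3308*(1/296)) + 2015 = (-23/2 + 827/74) + 2015 = -12/37 + 2015 = 74543/37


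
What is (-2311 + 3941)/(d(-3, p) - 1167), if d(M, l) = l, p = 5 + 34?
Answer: -815/564 ≈ -1.4450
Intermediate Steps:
p = 39
(-2311 + 3941)/(d(-3, p) - 1167) = (-2311 + 3941)/(39 - 1167) = 1630/(-1128) = 1630*(-1/1128) = -815/564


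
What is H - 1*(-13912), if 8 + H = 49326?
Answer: 63230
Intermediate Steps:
H = 49318 (H = -8 + 49326 = 49318)
H - 1*(-13912) = 49318 - 1*(-13912) = 49318 + 13912 = 63230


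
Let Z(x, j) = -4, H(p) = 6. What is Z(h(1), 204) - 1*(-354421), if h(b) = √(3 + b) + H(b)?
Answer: 354417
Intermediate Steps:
h(b) = 6 + √(3 + b) (h(b) = √(3 + b) + 6 = 6 + √(3 + b))
Z(h(1), 204) - 1*(-354421) = -4 - 1*(-354421) = -4 + 354421 = 354417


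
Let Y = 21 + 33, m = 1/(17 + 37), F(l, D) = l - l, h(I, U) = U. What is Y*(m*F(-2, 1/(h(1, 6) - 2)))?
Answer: 0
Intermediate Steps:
F(l, D) = 0
m = 1/54 ≈ 0.018519
Y = 54
Y*(m*F(-2, 1/(h(1, 6) - 2))) = 54*((1/54)*0) = 54*0 = 0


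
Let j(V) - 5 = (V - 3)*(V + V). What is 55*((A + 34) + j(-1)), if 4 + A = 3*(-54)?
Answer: -6545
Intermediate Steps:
A = -166 (A = -4 + 3*(-54) = -4 - 162 = -166)
j(V) = 5 + 2*V*(-3 + V) (j(V) = 5 + (V - 3)*(V + V) = 5 + (-3 + V)*(2*V) = 5 + 2*V*(-3 + V))
55*((A + 34) + j(-1)) = 55*((-166 + 34) + (5 - 6*(-1) + 2*(-1)²)) = 55*(-132 + (5 + 6 + 2*1)) = 55*(-132 + (5 + 6 + 2)) = 55*(-132 + 13) = 55*(-119) = -6545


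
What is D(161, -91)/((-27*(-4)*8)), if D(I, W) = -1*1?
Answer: -1/864 ≈ -0.0011574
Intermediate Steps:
D(I, W) = -1
D(161, -91)/((-27*(-4)*8)) = -1/(-27*(-4)*8) = -1/(108*8) = -1/864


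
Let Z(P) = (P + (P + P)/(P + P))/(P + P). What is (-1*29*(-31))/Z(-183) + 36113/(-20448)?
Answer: 3360757333/1860768 ≈ 1806.1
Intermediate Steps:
Z(P) = (1 + P)/(2*P) (Z(P) = (P + (2*P)/((2*P)))/((2*P)) = (P + (2*P)*(1/(2*P)))*(1/(2*P)) = (P + 1)*(1/(2*P)) = (1 + P)*(1/(2*P)) = (1 + P)/(2*P))
(-1*29*(-31))/Z(-183) + 36113/(-20448) = (-1*29*(-31))/(((½)*(1 - 183)/(-183))) + 36113/(-20448) = (-29*(-31))/(((½)*(-1/183)*(-182))) + 36113*(-1/20448) = 899/(91/183) - 36113/20448 = 899*(183/91) - 36113/20448 = 164517/91 - 36113/20448 = 3360757333/1860768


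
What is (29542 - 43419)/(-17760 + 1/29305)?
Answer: 406665485/520456799 ≈ 0.78136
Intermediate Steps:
(29542 - 43419)/(-17760 + 1/29305) = -13877/(-17760 + 1/29305) = -13877/(-520456799/29305) = -13877*(-29305/520456799) = 406665485/520456799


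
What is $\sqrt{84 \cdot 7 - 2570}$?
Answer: $i \sqrt{1982} \approx 44.52 i$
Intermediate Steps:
$\sqrt{84 \cdot 7 - 2570} = \sqrt{588 - 2570} = \sqrt{-1982} = i \sqrt{1982}$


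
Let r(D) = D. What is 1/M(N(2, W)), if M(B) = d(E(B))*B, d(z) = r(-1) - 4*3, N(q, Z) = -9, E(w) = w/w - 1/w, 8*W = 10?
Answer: 1/117 ≈ 0.0085470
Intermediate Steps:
W = 5/4 (W = (1/8)*10 = 5/4 ≈ 1.2500)
E(w) = 1 - 1/w
d(z) = -13 (d(z) = -1 - 4*3 = -1 - 12 = -13)
M(B) = -13*B
1/M(N(2, W)) = 1/(-13*(-9)) = 1/117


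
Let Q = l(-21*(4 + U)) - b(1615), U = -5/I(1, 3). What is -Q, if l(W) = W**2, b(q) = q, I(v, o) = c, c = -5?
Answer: -9410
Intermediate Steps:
I(v, o) = -5
U = 1 (U = -5/(-5) = -5*(-1/5) = 1)
Q = 9410 (Q = (-21*(4 + 1))**2 - 1*1615 = (-21*5)**2 - 1615 = (-105)**2 - 1615 = 11025 - 1615 = 9410)
-Q = -1*9410 = -9410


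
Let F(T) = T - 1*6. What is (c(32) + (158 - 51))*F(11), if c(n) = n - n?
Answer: 535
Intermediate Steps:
c(n) = 0
F(T) = -6 + T (F(T) = T - 6 = -6 + T)
(c(32) + (158 - 51))*F(11) = (0 + (158 - 51))*(-6 + 11) = (0 + 107)*5 = 107*5 = 535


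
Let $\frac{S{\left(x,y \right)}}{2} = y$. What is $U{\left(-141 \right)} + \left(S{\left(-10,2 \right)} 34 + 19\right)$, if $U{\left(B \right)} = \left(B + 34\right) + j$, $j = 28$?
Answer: $76$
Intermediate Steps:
$S{\left(x,y \right)} = 2 y$
$U{\left(B \right)} = 62 + B$ ($U{\left(B \right)} = \left(B + 34\right) + 28 = \left(34 + B\right) + 28 = 62 + B$)
$U{\left(-141 \right)} + \left(S{\left(-10,2 \right)} 34 + 19\right) = \left(62 - 141\right) + \left(2 \cdot 2 \cdot 34 + 19\right) = -79 + \left(4 \cdot 34 + 19\right) = -79 + \left(136 + 19\right) = -79 + 155 = 76$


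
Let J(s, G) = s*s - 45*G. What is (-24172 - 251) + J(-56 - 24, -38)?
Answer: -16313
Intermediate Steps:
J(s, G) = s² - 45*G
(-24172 - 251) + J(-56 - 24, -38) = (-24172 - 251) + ((-56 - 24)² - 45*(-38)) = -24423 + ((-80)² + 1710) = -24423 + (6400 + 1710) = -24423 + 8110 = -16313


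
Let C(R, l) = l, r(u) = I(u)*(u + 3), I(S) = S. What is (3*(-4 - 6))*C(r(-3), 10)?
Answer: -300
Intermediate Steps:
r(u) = u*(3 + u) (r(u) = u*(u + 3) = u*(3 + u))
(3*(-4 - 6))*C(r(-3), 10) = (3*(-4 - 6))*10 = (3*(-10))*10 = -30*10 = -300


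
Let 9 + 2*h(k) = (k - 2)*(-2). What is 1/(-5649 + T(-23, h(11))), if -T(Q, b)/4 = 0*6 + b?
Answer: -1/5595 ≈ -0.00017873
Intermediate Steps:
h(k) = -5/2 - k (h(k) = -9/2 + ((k - 2)*(-2))/2 = -9/2 + ((-2 + k)*(-2))/2 = -9/2 + (4 - 2*k)/2 = -9/2 + (2 - k) = -5/2 - k)
T(Q, b) = -4*b (T(Q, b) = -4*(0*6 + b) = -4*(0 + b) = -4*b)
1/(-5649 + T(-23, h(11))) = 1/(-5649 - 4*(-5/2 - 1*11)) = 1/(-5649 - 4*(-5/2 - 11)) = 1/(-5649 - 4*(-27/2)) = 1/(-5649 + 54) = 1/(-5595) = -1/5595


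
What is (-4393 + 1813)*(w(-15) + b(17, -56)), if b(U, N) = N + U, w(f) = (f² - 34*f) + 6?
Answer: -1811160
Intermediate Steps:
w(f) = 6 + f² - 34*f
(-4393 + 1813)*(w(-15) + b(17, -56)) = (-4393 + 1813)*((6 + (-15)² - 34*(-15)) + (-56 + 17)) = -2580*((6 + 225 + 510) - 39) = -2580*(741 - 39) = -2580*702 = -1811160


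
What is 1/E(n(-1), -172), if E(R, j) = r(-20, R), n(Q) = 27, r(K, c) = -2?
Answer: -½ ≈ -0.50000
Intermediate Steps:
E(R, j) = -2
1/E(n(-1), -172) = 1/(-2) = -½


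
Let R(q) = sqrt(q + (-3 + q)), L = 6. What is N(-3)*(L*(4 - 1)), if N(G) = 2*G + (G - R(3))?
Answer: -162 - 18*sqrt(3) ≈ -193.18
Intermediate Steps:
R(q) = sqrt(-3 + 2*q)
N(G) = -sqrt(3) + 3*G (N(G) = 2*G + (G - sqrt(-3 + 2*3)) = 2*G + (G - sqrt(-3 + 6)) = 2*G + (G - sqrt(3)) = -sqrt(3) + 3*G)
N(-3)*(L*(4 - 1)) = (-sqrt(3) + 3*(-3))*(6*(4 - 1)) = (-sqrt(3) - 9)*(6*3) = (-9 - sqrt(3))*18 = -162 - 18*sqrt(3)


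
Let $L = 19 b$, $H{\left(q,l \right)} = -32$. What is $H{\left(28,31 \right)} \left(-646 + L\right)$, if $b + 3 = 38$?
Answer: $-608$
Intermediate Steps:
$b = 35$ ($b = -3 + 38 = 35$)
$L = 665$ ($L = 19 \cdot 35 = 665$)
$H{\left(28,31 \right)} \left(-646 + L\right) = - 32 \left(-646 + 665\right) = \left(-32\right) 19 = -608$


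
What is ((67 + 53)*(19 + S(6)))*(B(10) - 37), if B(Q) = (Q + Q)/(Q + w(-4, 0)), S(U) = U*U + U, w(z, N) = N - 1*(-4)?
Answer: -1822680/7 ≈ -2.6038e+5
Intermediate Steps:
w(z, N) = 4 + N (w(z, N) = N + 4 = 4 + N)
S(U) = U + U² (S(U) = U² + U = U + U²)
B(Q) = 2*Q/(4 + Q) (B(Q) = (Q + Q)/(Q + (4 + 0)) = (2*Q)/(Q + 4) = (2*Q)/(4 + Q) = 2*Q/(4 + Q))
((67 + 53)*(19 + S(6)))*(B(10) - 37) = ((67 + 53)*(19 + 6*(1 + 6)))*(2*10/(4 + 10) - 37) = (120*(19 + 6*7))*(2*10/14 - 37) = (120*(19 + 42))*(2*10*(1/14) - 37) = (120*61)*(10/7 - 37) = 7320*(-249/7) = -1822680/7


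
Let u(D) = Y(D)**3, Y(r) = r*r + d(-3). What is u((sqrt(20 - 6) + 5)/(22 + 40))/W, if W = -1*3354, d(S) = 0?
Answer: -(5 + sqrt(14))**6/190507990148736 ≈ -2.3423e-9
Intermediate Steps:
W = -3354
Y(r) = r**2 (Y(r) = r*r + 0 = r**2 + 0 = r**2)
u(D) = D**6 (u(D) = (D**2)**3 = D**6)
u((sqrt(20 - 6) + 5)/(22 + 40))/W = ((sqrt(20 - 6) + 5)/(22 + 40))**6/(-3354) = ((sqrt(14) + 5)/62)**6*(-1/3354) = ((5 + sqrt(14))*(1/62))**6*(-1/3354) = (5/62 + sqrt(14)/62)**6*(-1/3354) = -(5/62 + sqrt(14)/62)**6/3354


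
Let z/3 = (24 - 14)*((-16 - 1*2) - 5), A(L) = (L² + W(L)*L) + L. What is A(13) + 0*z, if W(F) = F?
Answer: 351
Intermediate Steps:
A(L) = L + 2*L² (A(L) = (L² + L*L) + L = (L² + L²) + L = 2*L² + L = L + 2*L²)
z = -690 (z = 3*((24 - 14)*((-16 - 1*2) - 5)) = 3*(10*((-16 - 2) - 5)) = 3*(10*(-18 - 5)) = 3*(10*(-23)) = 3*(-230) = -690)
A(13) + 0*z = 13*(1 + 2*13) + 0*(-690) = 13*(1 + 26) + 0 = 13*27 + 0 = 351 + 0 = 351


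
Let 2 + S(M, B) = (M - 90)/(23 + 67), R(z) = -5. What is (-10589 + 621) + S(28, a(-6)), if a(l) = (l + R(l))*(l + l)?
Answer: -448681/45 ≈ -9970.7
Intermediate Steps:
a(l) = 2*l*(-5 + l) (a(l) = (l - 5)*(l + l) = (-5 + l)*(2*l) = 2*l*(-5 + l))
S(M, B) = -3 + M/90 (S(M, B) = -2 + (M - 90)/(23 + 67) = -2 + (-90 + M)/90 = -2 + (-90 + M)*(1/90) = -2 + (-1 + M/90) = -3 + M/90)
(-10589 + 621) + S(28, a(-6)) = (-10589 + 621) + (-3 + (1/90)*28) = -9968 + (-3 + 14/45) = -9968 - 121/45 = -448681/45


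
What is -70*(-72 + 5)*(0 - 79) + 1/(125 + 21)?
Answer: -54094459/146 ≈ -3.7051e+5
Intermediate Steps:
-70*(-72 + 5)*(0 - 79) + 1/(125 + 21) = -(-4690)*(-79) + 1/146 = -70*5293 + 1/146 = -370510 + 1/146 = -54094459/146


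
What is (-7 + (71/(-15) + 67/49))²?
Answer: 58049161/540225 ≈ 107.45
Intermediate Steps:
(-7 + (71/(-15) + 67/49))² = (-7 + (71*(-1/15) + 67*(1/49)))² = (-7 + (-71/15 + 67/49))² = (-7 - 2474/735)² = (-7619/735)² = 58049161/540225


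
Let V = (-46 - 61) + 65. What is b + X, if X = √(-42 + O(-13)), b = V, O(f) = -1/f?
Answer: -42 + I*√7085/13 ≈ -42.0 + 6.4748*I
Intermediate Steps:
V = -42 (V = -107 + 65 = -42)
b = -42
X = I*√7085/13 (X = √(-42 - 1/(-13)) = √(-42 - 1*(-1/13)) = √(-42 + 1/13) = √(-545/13) = I*√7085/13 ≈ 6.4748*I)
b + X = -42 + I*√7085/13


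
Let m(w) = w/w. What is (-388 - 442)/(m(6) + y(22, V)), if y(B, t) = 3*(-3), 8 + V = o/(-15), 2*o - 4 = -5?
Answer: 415/4 ≈ 103.75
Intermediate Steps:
o = -½ (o = 2 + (½)*(-5) = 2 - 5/2 = -½ ≈ -0.50000)
m(w) = 1
V = -239/30 (V = -8 - ½/(-15) = -8 - ½*(-1/15) = -8 + 1/30 = -239/30 ≈ -7.9667)
y(B, t) = -9
(-388 - 442)/(m(6) + y(22, V)) = (-388 - 442)/(1 - 9) = -830/(-8) = -830*(-⅛) = 415/4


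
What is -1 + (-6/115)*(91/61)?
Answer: -7561/7015 ≈ -1.0778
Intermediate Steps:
-1 + (-6/115)*(91/61) = -1 + (-6*1/115)*(91*(1/61)) = -1 - 6/115*91/61 = -1 - 546/7015 = -7561/7015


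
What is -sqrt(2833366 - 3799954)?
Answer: -2*I*sqrt(241647) ≈ -983.15*I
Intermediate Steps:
-sqrt(2833366 - 3799954) = -sqrt(-966588) = -2*I*sqrt(241647)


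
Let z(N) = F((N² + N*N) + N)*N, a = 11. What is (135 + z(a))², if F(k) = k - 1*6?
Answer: 8133904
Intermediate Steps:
F(k) = -6 + k (F(k) = k - 6 = -6 + k)
z(N) = N*(-6 + N + 2*N²) (z(N) = (-6 + ((N² + N*N) + N))*N = (-6 + ((N² + N²) + N))*N = (-6 + (2*N² + N))*N = (-6 + (N + 2*N²))*N = (-6 + N + 2*N²)*N = N*(-6 + N + 2*N²))
(135 + z(a))² = (135 + 11*(-6 + 11*(1 + 2*11)))² = (135 + 11*(-6 + 11*(1 + 22)))² = (135 + 11*(-6 + 11*23))² = (135 + 11*(-6 + 253))² = (135 + 11*247)² = (135 + 2717)² = 2852² = 8133904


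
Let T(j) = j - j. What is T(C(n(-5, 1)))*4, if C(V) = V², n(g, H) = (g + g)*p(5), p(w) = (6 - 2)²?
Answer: 0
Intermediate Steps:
p(w) = 16 (p(w) = 4² = 16)
n(g, H) = 32*g (n(g, H) = (g + g)*16 = (2*g)*16 = 32*g)
T(j) = 0
T(C(n(-5, 1)))*4 = 0*4 = 0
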